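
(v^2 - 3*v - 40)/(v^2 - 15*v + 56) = (v + 5)/(v - 7)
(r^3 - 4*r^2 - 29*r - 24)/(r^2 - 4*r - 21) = (r^2 - 7*r - 8)/(r - 7)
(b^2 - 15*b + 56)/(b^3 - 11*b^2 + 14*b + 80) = (b - 7)/(b^2 - 3*b - 10)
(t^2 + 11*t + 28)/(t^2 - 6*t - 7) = (t^2 + 11*t + 28)/(t^2 - 6*t - 7)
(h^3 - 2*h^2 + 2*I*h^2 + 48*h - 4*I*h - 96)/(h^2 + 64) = (h^2 + h*(-2 - 6*I) + 12*I)/(h - 8*I)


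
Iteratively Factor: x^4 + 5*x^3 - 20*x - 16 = (x - 2)*(x^3 + 7*x^2 + 14*x + 8) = (x - 2)*(x + 2)*(x^2 + 5*x + 4) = (x - 2)*(x + 1)*(x + 2)*(x + 4)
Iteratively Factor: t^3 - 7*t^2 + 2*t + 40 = (t - 5)*(t^2 - 2*t - 8) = (t - 5)*(t - 4)*(t + 2)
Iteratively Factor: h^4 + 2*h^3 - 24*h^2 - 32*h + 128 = (h - 4)*(h^3 + 6*h^2 - 32) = (h - 4)*(h - 2)*(h^2 + 8*h + 16) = (h - 4)*(h - 2)*(h + 4)*(h + 4)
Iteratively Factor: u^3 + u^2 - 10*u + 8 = (u - 2)*(u^2 + 3*u - 4) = (u - 2)*(u - 1)*(u + 4)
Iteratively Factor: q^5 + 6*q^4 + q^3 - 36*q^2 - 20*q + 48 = (q - 2)*(q^4 + 8*q^3 + 17*q^2 - 2*q - 24) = (q - 2)*(q - 1)*(q^3 + 9*q^2 + 26*q + 24) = (q - 2)*(q - 1)*(q + 2)*(q^2 + 7*q + 12) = (q - 2)*(q - 1)*(q + 2)*(q + 3)*(q + 4)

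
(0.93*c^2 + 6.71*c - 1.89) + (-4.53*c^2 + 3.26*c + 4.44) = -3.6*c^2 + 9.97*c + 2.55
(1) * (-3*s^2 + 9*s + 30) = -3*s^2 + 9*s + 30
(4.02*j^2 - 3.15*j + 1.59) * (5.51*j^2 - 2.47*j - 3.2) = 22.1502*j^4 - 27.2859*j^3 + 3.6774*j^2 + 6.1527*j - 5.088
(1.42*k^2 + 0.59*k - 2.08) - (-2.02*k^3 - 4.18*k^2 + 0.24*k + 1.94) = 2.02*k^3 + 5.6*k^2 + 0.35*k - 4.02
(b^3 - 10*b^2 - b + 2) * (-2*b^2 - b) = -2*b^5 + 19*b^4 + 12*b^3 - 3*b^2 - 2*b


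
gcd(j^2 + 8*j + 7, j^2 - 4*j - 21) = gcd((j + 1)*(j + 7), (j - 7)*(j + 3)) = 1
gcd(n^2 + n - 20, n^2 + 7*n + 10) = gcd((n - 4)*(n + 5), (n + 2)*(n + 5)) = n + 5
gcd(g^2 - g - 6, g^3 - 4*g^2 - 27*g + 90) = g - 3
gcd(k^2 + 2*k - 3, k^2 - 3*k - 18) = k + 3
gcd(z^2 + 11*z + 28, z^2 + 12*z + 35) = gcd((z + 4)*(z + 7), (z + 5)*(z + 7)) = z + 7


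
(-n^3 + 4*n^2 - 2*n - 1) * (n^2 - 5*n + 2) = -n^5 + 9*n^4 - 24*n^3 + 17*n^2 + n - 2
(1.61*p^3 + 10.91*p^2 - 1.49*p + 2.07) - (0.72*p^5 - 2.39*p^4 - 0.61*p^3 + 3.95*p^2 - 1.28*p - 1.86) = -0.72*p^5 + 2.39*p^4 + 2.22*p^3 + 6.96*p^2 - 0.21*p + 3.93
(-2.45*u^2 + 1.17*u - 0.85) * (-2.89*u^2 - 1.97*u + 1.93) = 7.0805*u^4 + 1.4452*u^3 - 4.5769*u^2 + 3.9326*u - 1.6405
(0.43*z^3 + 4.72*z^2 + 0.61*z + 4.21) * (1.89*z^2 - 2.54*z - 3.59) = 0.8127*z^5 + 7.8286*z^4 - 12.3796*z^3 - 10.5373*z^2 - 12.8833*z - 15.1139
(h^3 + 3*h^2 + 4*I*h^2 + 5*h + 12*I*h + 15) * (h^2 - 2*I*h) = h^5 + 3*h^4 + 2*I*h^4 + 13*h^3 + 6*I*h^3 + 39*h^2 - 10*I*h^2 - 30*I*h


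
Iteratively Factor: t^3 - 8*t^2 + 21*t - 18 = (t - 3)*(t^2 - 5*t + 6) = (t - 3)^2*(t - 2)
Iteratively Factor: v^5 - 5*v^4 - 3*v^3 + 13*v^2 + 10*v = (v)*(v^4 - 5*v^3 - 3*v^2 + 13*v + 10) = v*(v - 5)*(v^3 - 3*v - 2) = v*(v - 5)*(v + 1)*(v^2 - v - 2) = v*(v - 5)*(v + 1)^2*(v - 2)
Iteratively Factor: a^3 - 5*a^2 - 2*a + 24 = (a - 3)*(a^2 - 2*a - 8) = (a - 4)*(a - 3)*(a + 2)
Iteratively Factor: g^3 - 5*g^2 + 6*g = (g)*(g^2 - 5*g + 6) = g*(g - 2)*(g - 3)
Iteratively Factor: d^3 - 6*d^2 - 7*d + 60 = (d + 3)*(d^2 - 9*d + 20) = (d - 5)*(d + 3)*(d - 4)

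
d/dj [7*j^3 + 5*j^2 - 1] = j*(21*j + 10)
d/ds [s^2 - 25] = 2*s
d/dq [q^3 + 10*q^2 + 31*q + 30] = 3*q^2 + 20*q + 31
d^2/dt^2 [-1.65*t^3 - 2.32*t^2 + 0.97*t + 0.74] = -9.9*t - 4.64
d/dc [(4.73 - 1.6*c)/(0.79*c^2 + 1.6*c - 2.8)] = (1.264*c^2 - 7.4734*c - 3.088)/(0.6241*c^4 + 2.528*c^3 - 1.864*c^2 - 8.96*c + 7.84)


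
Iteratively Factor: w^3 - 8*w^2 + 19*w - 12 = (w - 4)*(w^2 - 4*w + 3) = (w - 4)*(w - 3)*(w - 1)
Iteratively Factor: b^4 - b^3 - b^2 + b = (b)*(b^3 - b^2 - b + 1) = b*(b - 1)*(b^2 - 1) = b*(b - 1)*(b + 1)*(b - 1)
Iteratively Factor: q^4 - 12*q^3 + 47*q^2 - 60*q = (q - 5)*(q^3 - 7*q^2 + 12*q) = (q - 5)*(q - 4)*(q^2 - 3*q) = q*(q - 5)*(q - 4)*(q - 3)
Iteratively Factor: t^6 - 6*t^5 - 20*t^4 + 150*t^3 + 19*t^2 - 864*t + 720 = (t - 5)*(t^5 - t^4 - 25*t^3 + 25*t^2 + 144*t - 144) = (t - 5)*(t - 3)*(t^4 + 2*t^3 - 19*t^2 - 32*t + 48) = (t - 5)*(t - 4)*(t - 3)*(t^3 + 6*t^2 + 5*t - 12) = (t - 5)*(t - 4)*(t - 3)*(t + 3)*(t^2 + 3*t - 4) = (t - 5)*(t - 4)*(t - 3)*(t - 1)*(t + 3)*(t + 4)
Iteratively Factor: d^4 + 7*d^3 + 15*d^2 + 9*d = (d)*(d^3 + 7*d^2 + 15*d + 9) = d*(d + 1)*(d^2 + 6*d + 9) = d*(d + 1)*(d + 3)*(d + 3)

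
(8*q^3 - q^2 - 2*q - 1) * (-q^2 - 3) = -8*q^5 + q^4 - 22*q^3 + 4*q^2 + 6*q + 3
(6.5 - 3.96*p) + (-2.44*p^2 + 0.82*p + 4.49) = -2.44*p^2 - 3.14*p + 10.99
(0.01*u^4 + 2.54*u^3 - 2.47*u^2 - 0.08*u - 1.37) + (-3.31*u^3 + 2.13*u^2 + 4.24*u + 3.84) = 0.01*u^4 - 0.77*u^3 - 0.34*u^2 + 4.16*u + 2.47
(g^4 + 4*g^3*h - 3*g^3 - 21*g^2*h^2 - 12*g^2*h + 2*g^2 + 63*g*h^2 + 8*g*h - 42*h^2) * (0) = 0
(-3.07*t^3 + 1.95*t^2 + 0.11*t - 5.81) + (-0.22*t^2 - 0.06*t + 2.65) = -3.07*t^3 + 1.73*t^2 + 0.05*t - 3.16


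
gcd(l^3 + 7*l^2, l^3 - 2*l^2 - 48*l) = l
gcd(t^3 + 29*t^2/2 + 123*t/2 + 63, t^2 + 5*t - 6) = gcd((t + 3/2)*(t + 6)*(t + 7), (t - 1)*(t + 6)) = t + 6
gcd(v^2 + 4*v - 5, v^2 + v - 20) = v + 5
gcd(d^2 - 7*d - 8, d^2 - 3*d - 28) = 1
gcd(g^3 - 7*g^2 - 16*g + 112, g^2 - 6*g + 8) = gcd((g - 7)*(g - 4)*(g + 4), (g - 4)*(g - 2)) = g - 4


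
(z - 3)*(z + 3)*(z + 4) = z^3 + 4*z^2 - 9*z - 36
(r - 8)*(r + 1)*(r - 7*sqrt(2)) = r^3 - 7*sqrt(2)*r^2 - 7*r^2 - 8*r + 49*sqrt(2)*r + 56*sqrt(2)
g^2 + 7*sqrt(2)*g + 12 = (g + sqrt(2))*(g + 6*sqrt(2))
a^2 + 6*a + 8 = (a + 2)*(a + 4)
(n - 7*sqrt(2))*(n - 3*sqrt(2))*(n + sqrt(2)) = n^3 - 9*sqrt(2)*n^2 + 22*n + 42*sqrt(2)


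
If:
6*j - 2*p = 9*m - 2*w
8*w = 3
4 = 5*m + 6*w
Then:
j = p/3 + 2/5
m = 7/20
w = 3/8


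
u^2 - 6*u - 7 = (u - 7)*(u + 1)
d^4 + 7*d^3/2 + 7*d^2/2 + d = d*(d + 1/2)*(d + 1)*(d + 2)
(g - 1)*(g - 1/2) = g^2 - 3*g/2 + 1/2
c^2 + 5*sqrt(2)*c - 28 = (c - 2*sqrt(2))*(c + 7*sqrt(2))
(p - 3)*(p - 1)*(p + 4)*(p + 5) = p^4 + 5*p^3 - 13*p^2 - 53*p + 60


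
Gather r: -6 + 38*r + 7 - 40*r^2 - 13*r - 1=-40*r^2 + 25*r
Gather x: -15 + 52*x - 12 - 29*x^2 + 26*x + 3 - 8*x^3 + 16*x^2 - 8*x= -8*x^3 - 13*x^2 + 70*x - 24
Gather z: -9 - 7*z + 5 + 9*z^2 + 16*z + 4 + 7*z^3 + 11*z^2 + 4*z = 7*z^3 + 20*z^2 + 13*z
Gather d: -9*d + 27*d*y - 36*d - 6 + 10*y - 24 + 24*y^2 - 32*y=d*(27*y - 45) + 24*y^2 - 22*y - 30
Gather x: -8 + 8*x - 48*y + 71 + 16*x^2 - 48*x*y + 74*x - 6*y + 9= 16*x^2 + x*(82 - 48*y) - 54*y + 72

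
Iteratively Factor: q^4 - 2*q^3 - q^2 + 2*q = (q)*(q^3 - 2*q^2 - q + 2) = q*(q - 1)*(q^2 - q - 2) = q*(q - 2)*(q - 1)*(q + 1)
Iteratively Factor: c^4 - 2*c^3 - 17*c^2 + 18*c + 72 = (c - 3)*(c^3 + c^2 - 14*c - 24) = (c - 3)*(c + 3)*(c^2 - 2*c - 8) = (c - 3)*(c + 2)*(c + 3)*(c - 4)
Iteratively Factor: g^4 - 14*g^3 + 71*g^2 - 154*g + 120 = (g - 4)*(g^3 - 10*g^2 + 31*g - 30) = (g - 5)*(g - 4)*(g^2 - 5*g + 6) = (g - 5)*(g - 4)*(g - 2)*(g - 3)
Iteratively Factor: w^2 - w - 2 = (w + 1)*(w - 2)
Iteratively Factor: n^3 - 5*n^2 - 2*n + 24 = (n - 4)*(n^2 - n - 6) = (n - 4)*(n + 2)*(n - 3)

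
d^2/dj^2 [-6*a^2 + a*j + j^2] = 2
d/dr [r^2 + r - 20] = 2*r + 1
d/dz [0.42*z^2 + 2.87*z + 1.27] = 0.84*z + 2.87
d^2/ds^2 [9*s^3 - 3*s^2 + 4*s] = 54*s - 6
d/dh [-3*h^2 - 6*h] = -6*h - 6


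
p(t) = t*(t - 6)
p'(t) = 2*t - 6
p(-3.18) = 29.19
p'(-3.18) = -12.36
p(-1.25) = 9.06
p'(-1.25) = -8.50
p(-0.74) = 4.99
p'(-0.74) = -7.48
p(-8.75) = 129.06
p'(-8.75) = -23.50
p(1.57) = -6.96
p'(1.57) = -2.86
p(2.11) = -8.21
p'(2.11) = -1.78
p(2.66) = -8.88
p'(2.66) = -0.68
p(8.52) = 21.47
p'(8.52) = 11.04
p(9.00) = 27.00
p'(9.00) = 12.00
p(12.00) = 72.00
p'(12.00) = 18.00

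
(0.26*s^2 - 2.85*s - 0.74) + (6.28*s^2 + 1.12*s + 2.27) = 6.54*s^2 - 1.73*s + 1.53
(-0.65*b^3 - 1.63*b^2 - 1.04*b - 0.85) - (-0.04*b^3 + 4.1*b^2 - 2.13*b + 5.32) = -0.61*b^3 - 5.73*b^2 + 1.09*b - 6.17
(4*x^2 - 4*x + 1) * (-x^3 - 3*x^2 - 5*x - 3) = -4*x^5 - 8*x^4 - 9*x^3 + 5*x^2 + 7*x - 3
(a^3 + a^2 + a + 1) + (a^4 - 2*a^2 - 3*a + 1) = a^4 + a^3 - a^2 - 2*a + 2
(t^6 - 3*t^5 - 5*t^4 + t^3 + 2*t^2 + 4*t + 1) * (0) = 0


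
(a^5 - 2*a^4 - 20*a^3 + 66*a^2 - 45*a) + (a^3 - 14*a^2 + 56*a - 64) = a^5 - 2*a^4 - 19*a^3 + 52*a^2 + 11*a - 64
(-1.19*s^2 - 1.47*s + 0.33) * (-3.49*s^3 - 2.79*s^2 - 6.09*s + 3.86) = 4.1531*s^5 + 8.4504*s^4 + 10.1967*s^3 + 3.4382*s^2 - 7.6839*s + 1.2738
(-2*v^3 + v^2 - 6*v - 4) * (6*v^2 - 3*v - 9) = -12*v^5 + 12*v^4 - 21*v^3 - 15*v^2 + 66*v + 36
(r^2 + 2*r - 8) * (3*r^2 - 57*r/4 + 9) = 3*r^4 - 33*r^3/4 - 87*r^2/2 + 132*r - 72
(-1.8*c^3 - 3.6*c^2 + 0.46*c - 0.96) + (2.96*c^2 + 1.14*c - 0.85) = -1.8*c^3 - 0.64*c^2 + 1.6*c - 1.81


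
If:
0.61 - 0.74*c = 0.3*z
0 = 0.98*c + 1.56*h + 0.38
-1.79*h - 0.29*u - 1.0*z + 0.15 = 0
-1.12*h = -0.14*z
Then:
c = -1.56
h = 0.73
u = -24.26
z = 5.87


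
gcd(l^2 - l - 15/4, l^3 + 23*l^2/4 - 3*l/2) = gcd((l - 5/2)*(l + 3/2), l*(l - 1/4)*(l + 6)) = 1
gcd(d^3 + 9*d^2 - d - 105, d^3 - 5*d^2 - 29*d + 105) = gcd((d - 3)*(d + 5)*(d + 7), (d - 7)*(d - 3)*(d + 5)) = d^2 + 2*d - 15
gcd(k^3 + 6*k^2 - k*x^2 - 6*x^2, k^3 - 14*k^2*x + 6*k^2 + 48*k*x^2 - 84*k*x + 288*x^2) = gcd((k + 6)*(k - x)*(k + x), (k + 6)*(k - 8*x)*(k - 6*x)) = k + 6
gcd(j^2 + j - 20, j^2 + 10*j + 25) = j + 5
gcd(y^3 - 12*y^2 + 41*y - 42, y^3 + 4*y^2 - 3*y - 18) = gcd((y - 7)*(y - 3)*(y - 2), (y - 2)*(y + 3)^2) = y - 2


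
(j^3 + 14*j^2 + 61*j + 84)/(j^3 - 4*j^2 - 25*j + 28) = (j^2 + 10*j + 21)/(j^2 - 8*j + 7)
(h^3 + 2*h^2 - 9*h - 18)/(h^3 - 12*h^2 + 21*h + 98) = (h^2 - 9)/(h^2 - 14*h + 49)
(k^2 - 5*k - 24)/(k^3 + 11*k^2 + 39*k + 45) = (k - 8)/(k^2 + 8*k + 15)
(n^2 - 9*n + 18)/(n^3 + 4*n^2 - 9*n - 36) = (n - 6)/(n^2 + 7*n + 12)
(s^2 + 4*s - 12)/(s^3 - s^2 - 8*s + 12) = (s + 6)/(s^2 + s - 6)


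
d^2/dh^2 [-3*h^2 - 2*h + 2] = -6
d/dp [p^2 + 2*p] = 2*p + 2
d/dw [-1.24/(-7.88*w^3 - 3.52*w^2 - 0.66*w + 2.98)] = (-29.3136*w^2 - 8.7296*w - 0.8184)/(7.88*w^3 + 3.52*w^2 + 0.66*w - 2.98)^2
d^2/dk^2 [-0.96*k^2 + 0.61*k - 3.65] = -1.92000000000000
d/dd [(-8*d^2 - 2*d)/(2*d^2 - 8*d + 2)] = (17*d^2 - 8*d - 1)/(d^4 - 8*d^3 + 18*d^2 - 8*d + 1)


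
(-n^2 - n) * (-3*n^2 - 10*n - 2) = 3*n^4 + 13*n^3 + 12*n^2 + 2*n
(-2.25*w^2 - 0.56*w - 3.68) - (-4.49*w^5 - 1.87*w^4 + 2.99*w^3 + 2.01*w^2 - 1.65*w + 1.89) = 4.49*w^5 + 1.87*w^4 - 2.99*w^3 - 4.26*w^2 + 1.09*w - 5.57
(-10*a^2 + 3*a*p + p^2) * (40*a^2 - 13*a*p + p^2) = -400*a^4 + 250*a^3*p - 9*a^2*p^2 - 10*a*p^3 + p^4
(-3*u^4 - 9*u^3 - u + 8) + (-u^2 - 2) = -3*u^4 - 9*u^3 - u^2 - u + 6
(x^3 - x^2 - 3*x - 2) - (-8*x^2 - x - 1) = x^3 + 7*x^2 - 2*x - 1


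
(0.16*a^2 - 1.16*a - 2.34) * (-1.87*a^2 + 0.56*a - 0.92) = -0.2992*a^4 + 2.2588*a^3 + 3.579*a^2 - 0.2432*a + 2.1528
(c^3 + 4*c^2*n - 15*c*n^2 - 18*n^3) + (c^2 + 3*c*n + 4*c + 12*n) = c^3 + 4*c^2*n + c^2 - 15*c*n^2 + 3*c*n + 4*c - 18*n^3 + 12*n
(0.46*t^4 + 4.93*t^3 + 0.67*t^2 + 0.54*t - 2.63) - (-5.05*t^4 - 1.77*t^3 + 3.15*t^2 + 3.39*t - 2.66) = 5.51*t^4 + 6.7*t^3 - 2.48*t^2 - 2.85*t + 0.0300000000000002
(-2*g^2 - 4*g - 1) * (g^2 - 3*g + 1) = -2*g^4 + 2*g^3 + 9*g^2 - g - 1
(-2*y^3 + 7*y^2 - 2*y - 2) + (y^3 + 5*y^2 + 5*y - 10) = -y^3 + 12*y^2 + 3*y - 12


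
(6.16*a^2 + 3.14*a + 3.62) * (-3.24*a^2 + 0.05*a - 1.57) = -19.9584*a^4 - 9.8656*a^3 - 21.243*a^2 - 4.7488*a - 5.6834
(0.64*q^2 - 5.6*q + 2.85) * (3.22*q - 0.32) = 2.0608*q^3 - 18.2368*q^2 + 10.969*q - 0.912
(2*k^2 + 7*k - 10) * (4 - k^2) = -2*k^4 - 7*k^3 + 18*k^2 + 28*k - 40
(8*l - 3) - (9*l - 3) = -l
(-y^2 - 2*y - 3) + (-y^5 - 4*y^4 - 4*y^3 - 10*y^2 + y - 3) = -y^5 - 4*y^4 - 4*y^3 - 11*y^2 - y - 6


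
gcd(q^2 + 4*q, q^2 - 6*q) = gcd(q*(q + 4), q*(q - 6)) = q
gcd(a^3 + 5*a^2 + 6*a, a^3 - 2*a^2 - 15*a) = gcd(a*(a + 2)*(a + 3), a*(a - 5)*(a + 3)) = a^2 + 3*a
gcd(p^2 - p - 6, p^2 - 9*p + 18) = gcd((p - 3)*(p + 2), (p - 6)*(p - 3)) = p - 3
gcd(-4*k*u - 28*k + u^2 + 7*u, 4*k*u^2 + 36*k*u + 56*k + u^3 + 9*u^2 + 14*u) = u + 7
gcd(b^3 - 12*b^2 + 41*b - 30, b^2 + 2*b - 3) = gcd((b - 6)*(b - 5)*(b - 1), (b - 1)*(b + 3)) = b - 1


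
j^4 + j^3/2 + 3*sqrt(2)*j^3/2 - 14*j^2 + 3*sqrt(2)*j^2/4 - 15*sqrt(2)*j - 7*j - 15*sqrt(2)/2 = (j + 1/2)*(j - 5*sqrt(2)/2)*(j + sqrt(2))*(j + 3*sqrt(2))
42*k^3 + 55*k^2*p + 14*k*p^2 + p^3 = (k + p)*(6*k + p)*(7*k + p)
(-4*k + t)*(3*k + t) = -12*k^2 - k*t + t^2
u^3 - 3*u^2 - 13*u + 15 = (u - 5)*(u - 1)*(u + 3)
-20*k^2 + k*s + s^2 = (-4*k + s)*(5*k + s)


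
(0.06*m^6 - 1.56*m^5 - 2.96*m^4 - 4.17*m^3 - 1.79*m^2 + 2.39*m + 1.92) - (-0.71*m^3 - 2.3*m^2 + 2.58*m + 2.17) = 0.06*m^6 - 1.56*m^5 - 2.96*m^4 - 3.46*m^3 + 0.51*m^2 - 0.19*m - 0.25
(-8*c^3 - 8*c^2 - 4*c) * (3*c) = -24*c^4 - 24*c^3 - 12*c^2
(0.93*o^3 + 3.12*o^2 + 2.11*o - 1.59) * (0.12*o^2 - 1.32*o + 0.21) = 0.1116*o^5 - 0.8532*o^4 - 3.6699*o^3 - 2.3208*o^2 + 2.5419*o - 0.3339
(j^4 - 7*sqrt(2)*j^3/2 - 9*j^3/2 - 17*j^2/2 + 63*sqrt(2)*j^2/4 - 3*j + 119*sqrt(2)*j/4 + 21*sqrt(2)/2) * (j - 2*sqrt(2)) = j^5 - 11*sqrt(2)*j^4/2 - 9*j^4/2 + 11*j^3/2 + 99*sqrt(2)*j^3/4 - 66*j^2 + 187*sqrt(2)*j^2/4 - 119*j + 33*sqrt(2)*j/2 - 42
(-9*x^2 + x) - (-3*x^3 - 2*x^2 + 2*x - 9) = 3*x^3 - 7*x^2 - x + 9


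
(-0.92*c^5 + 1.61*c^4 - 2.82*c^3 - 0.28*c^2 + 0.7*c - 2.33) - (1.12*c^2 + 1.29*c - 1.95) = -0.92*c^5 + 1.61*c^4 - 2.82*c^3 - 1.4*c^2 - 0.59*c - 0.38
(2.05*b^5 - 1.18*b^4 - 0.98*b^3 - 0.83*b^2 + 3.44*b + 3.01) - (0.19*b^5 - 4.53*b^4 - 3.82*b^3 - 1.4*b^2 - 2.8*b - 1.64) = 1.86*b^5 + 3.35*b^4 + 2.84*b^3 + 0.57*b^2 + 6.24*b + 4.65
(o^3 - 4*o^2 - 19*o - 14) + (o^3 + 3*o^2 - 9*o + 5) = 2*o^3 - o^2 - 28*o - 9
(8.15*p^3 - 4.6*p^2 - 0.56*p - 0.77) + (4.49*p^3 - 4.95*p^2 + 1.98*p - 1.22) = 12.64*p^3 - 9.55*p^2 + 1.42*p - 1.99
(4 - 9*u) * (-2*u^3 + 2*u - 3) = 18*u^4 - 8*u^3 - 18*u^2 + 35*u - 12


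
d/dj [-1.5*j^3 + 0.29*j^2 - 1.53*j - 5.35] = -4.5*j^2 + 0.58*j - 1.53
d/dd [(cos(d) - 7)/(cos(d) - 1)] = -6*sin(d)/(cos(d) - 1)^2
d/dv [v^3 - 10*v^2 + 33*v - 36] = 3*v^2 - 20*v + 33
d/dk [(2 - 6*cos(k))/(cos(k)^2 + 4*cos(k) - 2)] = 2*(-3*cos(k)^2 + 2*cos(k) - 2)*sin(k)/(cos(k)^2 + 4*cos(k) - 2)^2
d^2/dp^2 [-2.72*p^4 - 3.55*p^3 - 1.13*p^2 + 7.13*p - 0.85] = -32.64*p^2 - 21.3*p - 2.26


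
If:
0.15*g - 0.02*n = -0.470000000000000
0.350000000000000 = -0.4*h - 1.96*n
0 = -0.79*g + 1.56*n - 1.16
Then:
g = -3.25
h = 3.56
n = -0.90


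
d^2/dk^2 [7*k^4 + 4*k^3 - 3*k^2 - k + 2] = 84*k^2 + 24*k - 6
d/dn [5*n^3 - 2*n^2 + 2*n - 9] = 15*n^2 - 4*n + 2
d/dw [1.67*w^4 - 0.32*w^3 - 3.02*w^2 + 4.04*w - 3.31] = 6.68*w^3 - 0.96*w^2 - 6.04*w + 4.04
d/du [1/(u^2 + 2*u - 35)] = 2*(-u - 1)/(u^2 + 2*u - 35)^2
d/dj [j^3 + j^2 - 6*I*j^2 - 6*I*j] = 3*j^2 + j*(2 - 12*I) - 6*I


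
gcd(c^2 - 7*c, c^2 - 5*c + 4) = 1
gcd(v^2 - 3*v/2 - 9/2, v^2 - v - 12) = 1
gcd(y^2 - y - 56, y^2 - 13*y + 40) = y - 8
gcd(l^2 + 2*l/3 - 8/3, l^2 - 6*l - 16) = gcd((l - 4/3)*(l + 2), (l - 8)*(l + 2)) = l + 2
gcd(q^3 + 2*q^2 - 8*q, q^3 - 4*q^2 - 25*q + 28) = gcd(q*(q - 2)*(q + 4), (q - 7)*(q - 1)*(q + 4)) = q + 4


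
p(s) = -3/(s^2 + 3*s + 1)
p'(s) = -3*(-2*s - 3)/(s^2 + 3*s + 1)^2 = 3*(2*s + 3)/(s^2 + 3*s + 1)^2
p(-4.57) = -0.37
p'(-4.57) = -0.28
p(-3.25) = -1.66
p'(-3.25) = -3.20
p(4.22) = -0.10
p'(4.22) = 0.03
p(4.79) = -0.08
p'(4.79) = 0.03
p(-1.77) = 2.55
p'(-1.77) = -1.17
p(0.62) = -0.92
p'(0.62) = 1.21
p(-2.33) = 5.35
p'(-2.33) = -15.82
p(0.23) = -1.72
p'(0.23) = 3.42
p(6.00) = -0.05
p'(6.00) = 0.01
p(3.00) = -0.16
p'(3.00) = 0.07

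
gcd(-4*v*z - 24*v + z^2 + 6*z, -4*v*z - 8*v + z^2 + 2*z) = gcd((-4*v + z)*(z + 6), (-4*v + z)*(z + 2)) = -4*v + z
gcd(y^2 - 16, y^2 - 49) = 1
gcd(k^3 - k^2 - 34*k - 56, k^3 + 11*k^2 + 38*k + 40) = k^2 + 6*k + 8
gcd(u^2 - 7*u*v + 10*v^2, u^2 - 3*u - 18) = 1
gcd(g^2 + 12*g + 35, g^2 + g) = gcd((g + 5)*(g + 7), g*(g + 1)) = 1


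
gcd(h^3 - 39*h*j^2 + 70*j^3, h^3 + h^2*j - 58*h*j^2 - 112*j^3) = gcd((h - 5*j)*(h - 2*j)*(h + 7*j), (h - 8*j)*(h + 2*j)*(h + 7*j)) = h + 7*j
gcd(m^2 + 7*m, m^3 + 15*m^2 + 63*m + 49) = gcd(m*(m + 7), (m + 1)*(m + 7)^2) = m + 7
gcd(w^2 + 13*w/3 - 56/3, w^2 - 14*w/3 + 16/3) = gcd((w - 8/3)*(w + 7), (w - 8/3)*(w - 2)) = w - 8/3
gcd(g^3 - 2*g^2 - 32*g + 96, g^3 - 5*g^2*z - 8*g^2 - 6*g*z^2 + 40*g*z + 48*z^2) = 1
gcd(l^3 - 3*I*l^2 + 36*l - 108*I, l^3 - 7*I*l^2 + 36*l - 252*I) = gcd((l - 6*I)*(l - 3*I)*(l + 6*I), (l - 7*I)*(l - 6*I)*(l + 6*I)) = l^2 + 36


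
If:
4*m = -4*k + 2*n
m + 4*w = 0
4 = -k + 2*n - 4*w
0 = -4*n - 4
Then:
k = -13/4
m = 11/4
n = -1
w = -11/16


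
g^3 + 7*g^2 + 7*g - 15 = (g - 1)*(g + 3)*(g + 5)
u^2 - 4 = (u - 2)*(u + 2)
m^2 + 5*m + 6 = (m + 2)*(m + 3)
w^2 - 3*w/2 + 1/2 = (w - 1)*(w - 1/2)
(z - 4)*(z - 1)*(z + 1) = z^3 - 4*z^2 - z + 4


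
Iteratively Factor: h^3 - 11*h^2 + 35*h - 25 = (h - 1)*(h^2 - 10*h + 25) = (h - 5)*(h - 1)*(h - 5)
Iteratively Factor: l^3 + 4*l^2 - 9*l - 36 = (l + 3)*(l^2 + l - 12) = (l - 3)*(l + 3)*(l + 4)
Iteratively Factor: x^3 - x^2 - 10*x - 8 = (x + 2)*(x^2 - 3*x - 4) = (x + 1)*(x + 2)*(x - 4)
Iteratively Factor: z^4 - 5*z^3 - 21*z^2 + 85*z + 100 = (z + 4)*(z^3 - 9*z^2 + 15*z + 25) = (z + 1)*(z + 4)*(z^2 - 10*z + 25) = (z - 5)*(z + 1)*(z + 4)*(z - 5)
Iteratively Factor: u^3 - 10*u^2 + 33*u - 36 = (u - 4)*(u^2 - 6*u + 9) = (u - 4)*(u - 3)*(u - 3)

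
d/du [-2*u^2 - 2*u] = -4*u - 2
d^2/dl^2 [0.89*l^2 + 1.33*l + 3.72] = 1.78000000000000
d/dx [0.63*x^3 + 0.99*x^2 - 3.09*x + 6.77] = 1.89*x^2 + 1.98*x - 3.09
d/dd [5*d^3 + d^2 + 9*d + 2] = 15*d^2 + 2*d + 9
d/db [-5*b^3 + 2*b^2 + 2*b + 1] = -15*b^2 + 4*b + 2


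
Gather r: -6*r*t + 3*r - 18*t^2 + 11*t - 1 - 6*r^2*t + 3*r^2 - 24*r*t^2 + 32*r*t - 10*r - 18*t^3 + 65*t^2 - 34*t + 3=r^2*(3 - 6*t) + r*(-24*t^2 + 26*t - 7) - 18*t^3 + 47*t^2 - 23*t + 2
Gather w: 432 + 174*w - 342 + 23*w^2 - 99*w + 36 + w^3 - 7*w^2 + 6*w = w^3 + 16*w^2 + 81*w + 126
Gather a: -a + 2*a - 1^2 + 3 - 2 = a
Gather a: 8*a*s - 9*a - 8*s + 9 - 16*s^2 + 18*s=a*(8*s - 9) - 16*s^2 + 10*s + 9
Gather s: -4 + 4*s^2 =4*s^2 - 4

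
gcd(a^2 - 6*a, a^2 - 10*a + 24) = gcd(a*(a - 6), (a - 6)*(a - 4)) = a - 6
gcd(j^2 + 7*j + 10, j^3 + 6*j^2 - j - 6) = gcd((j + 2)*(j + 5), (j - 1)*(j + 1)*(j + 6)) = 1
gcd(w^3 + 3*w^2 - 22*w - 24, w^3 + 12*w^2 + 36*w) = w + 6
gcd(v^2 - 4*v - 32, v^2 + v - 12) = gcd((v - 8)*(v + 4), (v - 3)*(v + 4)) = v + 4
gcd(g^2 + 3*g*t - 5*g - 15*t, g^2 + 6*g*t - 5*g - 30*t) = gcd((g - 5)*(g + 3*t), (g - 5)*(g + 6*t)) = g - 5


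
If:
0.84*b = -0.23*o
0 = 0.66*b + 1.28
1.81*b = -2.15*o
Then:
No Solution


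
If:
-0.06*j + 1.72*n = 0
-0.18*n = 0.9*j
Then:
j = 0.00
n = 0.00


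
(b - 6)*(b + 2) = b^2 - 4*b - 12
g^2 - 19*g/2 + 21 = (g - 6)*(g - 7/2)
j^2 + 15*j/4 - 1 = (j - 1/4)*(j + 4)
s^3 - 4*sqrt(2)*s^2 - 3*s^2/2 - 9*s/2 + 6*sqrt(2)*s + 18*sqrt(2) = (s - 3)*(s + 3/2)*(s - 4*sqrt(2))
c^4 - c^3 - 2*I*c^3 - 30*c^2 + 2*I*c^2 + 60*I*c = c*(c - 6)*(c + 5)*(c - 2*I)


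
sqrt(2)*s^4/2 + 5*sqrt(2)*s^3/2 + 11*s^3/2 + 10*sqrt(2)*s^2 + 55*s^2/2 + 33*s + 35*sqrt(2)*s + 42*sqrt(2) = (s + 3)*(s + 2*sqrt(2))*(s + 7*sqrt(2)/2)*(sqrt(2)*s/2 + sqrt(2))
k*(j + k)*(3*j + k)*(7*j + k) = 21*j^3*k + 31*j^2*k^2 + 11*j*k^3 + k^4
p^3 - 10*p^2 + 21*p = p*(p - 7)*(p - 3)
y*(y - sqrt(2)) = y^2 - sqrt(2)*y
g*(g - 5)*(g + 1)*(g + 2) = g^4 - 2*g^3 - 13*g^2 - 10*g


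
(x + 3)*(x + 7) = x^2 + 10*x + 21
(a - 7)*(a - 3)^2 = a^3 - 13*a^2 + 51*a - 63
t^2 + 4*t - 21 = (t - 3)*(t + 7)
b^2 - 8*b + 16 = (b - 4)^2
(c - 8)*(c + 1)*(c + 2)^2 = c^4 - 3*c^3 - 32*c^2 - 60*c - 32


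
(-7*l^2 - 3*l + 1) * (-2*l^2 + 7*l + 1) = 14*l^4 - 43*l^3 - 30*l^2 + 4*l + 1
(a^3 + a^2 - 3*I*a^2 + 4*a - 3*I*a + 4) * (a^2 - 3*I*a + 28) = a^5 + a^4 - 6*I*a^4 + 23*a^3 - 6*I*a^3 + 23*a^2 - 96*I*a^2 + 112*a - 96*I*a + 112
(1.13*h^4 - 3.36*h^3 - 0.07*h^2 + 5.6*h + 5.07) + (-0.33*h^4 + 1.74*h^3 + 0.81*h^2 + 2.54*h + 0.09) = 0.8*h^4 - 1.62*h^3 + 0.74*h^2 + 8.14*h + 5.16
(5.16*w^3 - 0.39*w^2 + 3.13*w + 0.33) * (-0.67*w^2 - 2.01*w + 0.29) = -3.4572*w^5 - 10.1103*w^4 + 0.1832*w^3 - 6.6255*w^2 + 0.2444*w + 0.0957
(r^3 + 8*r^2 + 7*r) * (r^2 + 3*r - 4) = r^5 + 11*r^4 + 27*r^3 - 11*r^2 - 28*r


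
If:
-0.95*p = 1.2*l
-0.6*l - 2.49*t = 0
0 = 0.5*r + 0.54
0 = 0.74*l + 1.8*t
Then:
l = 0.00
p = 0.00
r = -1.08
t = 0.00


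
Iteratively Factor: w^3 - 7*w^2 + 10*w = (w - 5)*(w^2 - 2*w) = (w - 5)*(w - 2)*(w)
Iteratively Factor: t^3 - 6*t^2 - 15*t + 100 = (t - 5)*(t^2 - t - 20) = (t - 5)^2*(t + 4)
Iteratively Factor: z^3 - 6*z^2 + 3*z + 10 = (z - 5)*(z^2 - z - 2) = (z - 5)*(z - 2)*(z + 1)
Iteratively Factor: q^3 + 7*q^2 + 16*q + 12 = (q + 3)*(q^2 + 4*q + 4) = (q + 2)*(q + 3)*(q + 2)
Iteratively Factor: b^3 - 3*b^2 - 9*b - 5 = (b + 1)*(b^2 - 4*b - 5) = (b + 1)^2*(b - 5)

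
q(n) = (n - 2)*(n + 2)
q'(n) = 2*n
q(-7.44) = 51.35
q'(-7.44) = -14.88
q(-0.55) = -3.70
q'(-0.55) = -1.10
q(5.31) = 24.20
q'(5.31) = 10.62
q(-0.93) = -3.14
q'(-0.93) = -1.86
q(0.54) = -3.71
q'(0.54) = 1.08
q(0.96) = -3.08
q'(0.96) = 1.92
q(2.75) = 3.56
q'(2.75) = 5.50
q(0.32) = -3.90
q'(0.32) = 0.64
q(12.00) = 140.00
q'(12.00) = 24.00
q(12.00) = 140.00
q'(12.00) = 24.00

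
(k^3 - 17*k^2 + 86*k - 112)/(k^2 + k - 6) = (k^2 - 15*k + 56)/(k + 3)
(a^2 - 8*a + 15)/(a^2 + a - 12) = (a - 5)/(a + 4)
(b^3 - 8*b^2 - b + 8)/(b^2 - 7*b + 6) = (b^2 - 7*b - 8)/(b - 6)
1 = 1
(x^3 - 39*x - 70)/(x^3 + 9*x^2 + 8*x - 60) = (x^2 - 5*x - 14)/(x^2 + 4*x - 12)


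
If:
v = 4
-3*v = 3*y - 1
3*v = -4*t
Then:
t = -3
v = 4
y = -11/3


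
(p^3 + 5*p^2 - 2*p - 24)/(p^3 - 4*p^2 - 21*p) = (p^2 + 2*p - 8)/(p*(p - 7))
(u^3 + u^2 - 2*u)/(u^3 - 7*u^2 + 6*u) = (u + 2)/(u - 6)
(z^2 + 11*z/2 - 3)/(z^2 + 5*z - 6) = (z - 1/2)/(z - 1)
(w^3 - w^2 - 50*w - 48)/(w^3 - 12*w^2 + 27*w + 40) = (w + 6)/(w - 5)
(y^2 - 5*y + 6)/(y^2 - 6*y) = (y^2 - 5*y + 6)/(y*(y - 6))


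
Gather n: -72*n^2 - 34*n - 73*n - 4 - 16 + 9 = -72*n^2 - 107*n - 11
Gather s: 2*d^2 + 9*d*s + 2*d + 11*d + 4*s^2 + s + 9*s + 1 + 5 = 2*d^2 + 13*d + 4*s^2 + s*(9*d + 10) + 6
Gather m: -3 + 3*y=3*y - 3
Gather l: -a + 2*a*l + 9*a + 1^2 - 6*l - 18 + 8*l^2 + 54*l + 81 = 8*a + 8*l^2 + l*(2*a + 48) + 64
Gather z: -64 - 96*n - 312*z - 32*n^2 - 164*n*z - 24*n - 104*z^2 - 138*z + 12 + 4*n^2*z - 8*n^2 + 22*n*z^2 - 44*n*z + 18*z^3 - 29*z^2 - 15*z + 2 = -40*n^2 - 120*n + 18*z^3 + z^2*(22*n - 133) + z*(4*n^2 - 208*n - 465) - 50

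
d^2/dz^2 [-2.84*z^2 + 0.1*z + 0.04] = -5.68000000000000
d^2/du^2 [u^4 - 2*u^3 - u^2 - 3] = 12*u^2 - 12*u - 2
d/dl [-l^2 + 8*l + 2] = 8 - 2*l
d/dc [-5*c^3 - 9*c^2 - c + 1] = -15*c^2 - 18*c - 1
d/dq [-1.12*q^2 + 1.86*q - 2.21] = 1.86 - 2.24*q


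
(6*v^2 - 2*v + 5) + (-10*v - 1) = 6*v^2 - 12*v + 4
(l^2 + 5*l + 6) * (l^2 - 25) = l^4 + 5*l^3 - 19*l^2 - 125*l - 150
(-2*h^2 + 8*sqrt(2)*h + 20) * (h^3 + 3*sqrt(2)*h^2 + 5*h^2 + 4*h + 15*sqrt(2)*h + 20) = -2*h^5 - 10*h^4 + 2*sqrt(2)*h^4 + 10*sqrt(2)*h^3 + 60*h^3 + 92*sqrt(2)*h^2 + 300*h^2 + 80*h + 460*sqrt(2)*h + 400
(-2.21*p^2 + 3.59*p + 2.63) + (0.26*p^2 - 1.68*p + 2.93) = -1.95*p^2 + 1.91*p + 5.56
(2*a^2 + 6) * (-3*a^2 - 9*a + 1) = -6*a^4 - 18*a^3 - 16*a^2 - 54*a + 6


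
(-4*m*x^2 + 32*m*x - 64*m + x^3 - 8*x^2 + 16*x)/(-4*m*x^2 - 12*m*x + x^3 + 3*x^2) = (x^2 - 8*x + 16)/(x*(x + 3))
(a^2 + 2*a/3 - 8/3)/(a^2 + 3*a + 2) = (a - 4/3)/(a + 1)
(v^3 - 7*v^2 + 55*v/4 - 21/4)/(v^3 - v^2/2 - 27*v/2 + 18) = (4*v^2 - 16*v + 7)/(2*(2*v^2 + 5*v - 12))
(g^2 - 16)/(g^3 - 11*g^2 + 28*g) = (g + 4)/(g*(g - 7))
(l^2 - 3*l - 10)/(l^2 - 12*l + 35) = (l + 2)/(l - 7)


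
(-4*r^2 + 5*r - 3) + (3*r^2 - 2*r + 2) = -r^2 + 3*r - 1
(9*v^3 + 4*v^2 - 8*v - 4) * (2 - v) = -9*v^4 + 14*v^3 + 16*v^2 - 12*v - 8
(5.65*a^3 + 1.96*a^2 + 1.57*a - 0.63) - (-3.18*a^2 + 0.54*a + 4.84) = 5.65*a^3 + 5.14*a^2 + 1.03*a - 5.47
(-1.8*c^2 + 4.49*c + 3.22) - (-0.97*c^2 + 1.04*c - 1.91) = -0.83*c^2 + 3.45*c + 5.13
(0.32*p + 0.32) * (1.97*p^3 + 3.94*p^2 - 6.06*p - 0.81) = 0.6304*p^4 + 1.8912*p^3 - 0.6784*p^2 - 2.1984*p - 0.2592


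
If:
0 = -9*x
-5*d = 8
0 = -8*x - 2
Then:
No Solution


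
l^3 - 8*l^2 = l^2*(l - 8)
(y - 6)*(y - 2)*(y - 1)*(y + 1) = y^4 - 8*y^3 + 11*y^2 + 8*y - 12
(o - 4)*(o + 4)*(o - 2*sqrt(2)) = o^3 - 2*sqrt(2)*o^2 - 16*o + 32*sqrt(2)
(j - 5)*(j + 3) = j^2 - 2*j - 15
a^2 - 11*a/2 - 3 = (a - 6)*(a + 1/2)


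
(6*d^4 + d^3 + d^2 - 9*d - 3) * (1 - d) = -6*d^5 + 5*d^4 + 10*d^2 - 6*d - 3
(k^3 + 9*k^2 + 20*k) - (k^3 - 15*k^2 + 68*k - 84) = 24*k^2 - 48*k + 84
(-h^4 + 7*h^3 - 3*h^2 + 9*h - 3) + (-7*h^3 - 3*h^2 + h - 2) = -h^4 - 6*h^2 + 10*h - 5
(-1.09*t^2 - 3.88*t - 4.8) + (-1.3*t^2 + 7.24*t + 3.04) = -2.39*t^2 + 3.36*t - 1.76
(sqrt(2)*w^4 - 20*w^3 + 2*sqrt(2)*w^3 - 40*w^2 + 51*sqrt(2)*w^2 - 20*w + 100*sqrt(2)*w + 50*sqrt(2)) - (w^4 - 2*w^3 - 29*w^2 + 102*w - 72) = -w^4 + sqrt(2)*w^4 - 18*w^3 + 2*sqrt(2)*w^3 - 11*w^2 + 51*sqrt(2)*w^2 - 122*w + 100*sqrt(2)*w + 50*sqrt(2) + 72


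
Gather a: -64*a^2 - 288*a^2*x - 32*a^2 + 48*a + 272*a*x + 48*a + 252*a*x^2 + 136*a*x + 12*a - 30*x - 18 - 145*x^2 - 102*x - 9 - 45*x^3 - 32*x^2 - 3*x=a^2*(-288*x - 96) + a*(252*x^2 + 408*x + 108) - 45*x^3 - 177*x^2 - 135*x - 27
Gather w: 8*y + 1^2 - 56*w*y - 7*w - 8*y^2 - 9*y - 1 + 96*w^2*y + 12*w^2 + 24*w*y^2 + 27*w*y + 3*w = w^2*(96*y + 12) + w*(24*y^2 - 29*y - 4) - 8*y^2 - y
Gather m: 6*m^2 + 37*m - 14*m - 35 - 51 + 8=6*m^2 + 23*m - 78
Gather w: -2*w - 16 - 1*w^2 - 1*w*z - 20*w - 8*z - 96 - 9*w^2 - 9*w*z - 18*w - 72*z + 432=-10*w^2 + w*(-10*z - 40) - 80*z + 320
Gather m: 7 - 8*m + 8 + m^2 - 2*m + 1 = m^2 - 10*m + 16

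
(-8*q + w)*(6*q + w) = -48*q^2 - 2*q*w + w^2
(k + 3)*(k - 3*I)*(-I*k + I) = -I*k^3 - 3*k^2 - 2*I*k^2 - 6*k + 3*I*k + 9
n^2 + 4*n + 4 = (n + 2)^2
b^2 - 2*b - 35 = (b - 7)*(b + 5)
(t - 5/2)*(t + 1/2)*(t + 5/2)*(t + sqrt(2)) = t^4 + t^3/2 + sqrt(2)*t^3 - 25*t^2/4 + sqrt(2)*t^2/2 - 25*sqrt(2)*t/4 - 25*t/8 - 25*sqrt(2)/8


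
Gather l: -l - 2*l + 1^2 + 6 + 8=15 - 3*l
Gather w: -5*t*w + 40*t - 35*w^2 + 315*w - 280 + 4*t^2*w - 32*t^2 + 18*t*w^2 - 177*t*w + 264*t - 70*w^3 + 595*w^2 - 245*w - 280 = -32*t^2 + 304*t - 70*w^3 + w^2*(18*t + 560) + w*(4*t^2 - 182*t + 70) - 560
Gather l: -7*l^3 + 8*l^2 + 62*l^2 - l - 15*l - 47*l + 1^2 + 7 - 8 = -7*l^3 + 70*l^2 - 63*l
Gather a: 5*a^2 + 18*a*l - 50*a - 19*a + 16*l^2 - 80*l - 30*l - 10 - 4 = 5*a^2 + a*(18*l - 69) + 16*l^2 - 110*l - 14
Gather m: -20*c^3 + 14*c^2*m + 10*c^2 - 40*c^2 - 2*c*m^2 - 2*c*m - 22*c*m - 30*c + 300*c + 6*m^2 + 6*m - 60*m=-20*c^3 - 30*c^2 + 270*c + m^2*(6 - 2*c) + m*(14*c^2 - 24*c - 54)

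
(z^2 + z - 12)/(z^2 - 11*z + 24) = (z + 4)/(z - 8)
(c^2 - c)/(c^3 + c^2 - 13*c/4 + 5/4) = 4*c/(4*c^2 + 8*c - 5)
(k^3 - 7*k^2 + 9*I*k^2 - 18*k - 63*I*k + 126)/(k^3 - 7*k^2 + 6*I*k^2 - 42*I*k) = (k + 3*I)/k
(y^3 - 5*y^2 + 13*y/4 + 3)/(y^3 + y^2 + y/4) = (2*y^2 - 11*y + 12)/(y*(2*y + 1))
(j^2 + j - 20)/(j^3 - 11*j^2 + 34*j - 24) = (j + 5)/(j^2 - 7*j + 6)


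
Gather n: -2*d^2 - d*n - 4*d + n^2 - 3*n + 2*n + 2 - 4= -2*d^2 - 4*d + n^2 + n*(-d - 1) - 2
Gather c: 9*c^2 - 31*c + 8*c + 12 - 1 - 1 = 9*c^2 - 23*c + 10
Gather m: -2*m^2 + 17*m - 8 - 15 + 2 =-2*m^2 + 17*m - 21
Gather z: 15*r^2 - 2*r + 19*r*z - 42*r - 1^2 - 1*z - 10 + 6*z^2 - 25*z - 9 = 15*r^2 - 44*r + 6*z^2 + z*(19*r - 26) - 20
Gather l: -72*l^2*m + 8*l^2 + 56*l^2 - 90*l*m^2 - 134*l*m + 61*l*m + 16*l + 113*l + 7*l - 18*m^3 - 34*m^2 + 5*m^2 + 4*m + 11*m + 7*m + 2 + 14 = l^2*(64 - 72*m) + l*(-90*m^2 - 73*m + 136) - 18*m^3 - 29*m^2 + 22*m + 16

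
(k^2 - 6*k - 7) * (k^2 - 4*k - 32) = k^4 - 10*k^3 - 15*k^2 + 220*k + 224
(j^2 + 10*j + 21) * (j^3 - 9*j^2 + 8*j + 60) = j^5 + j^4 - 61*j^3 - 49*j^2 + 768*j + 1260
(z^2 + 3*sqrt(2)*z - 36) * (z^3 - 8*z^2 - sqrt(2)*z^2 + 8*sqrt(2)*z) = z^5 - 8*z^4 + 2*sqrt(2)*z^4 - 42*z^3 - 16*sqrt(2)*z^3 + 36*sqrt(2)*z^2 + 336*z^2 - 288*sqrt(2)*z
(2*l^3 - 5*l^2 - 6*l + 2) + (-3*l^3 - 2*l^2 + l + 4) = -l^3 - 7*l^2 - 5*l + 6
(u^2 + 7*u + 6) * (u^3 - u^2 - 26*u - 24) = u^5 + 6*u^4 - 27*u^3 - 212*u^2 - 324*u - 144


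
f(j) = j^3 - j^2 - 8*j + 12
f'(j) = 3*j^2 - 2*j - 8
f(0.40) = 8.70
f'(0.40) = -8.32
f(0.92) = 4.57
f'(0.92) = -7.30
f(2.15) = 0.12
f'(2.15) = 1.57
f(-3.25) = -6.89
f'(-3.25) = 30.19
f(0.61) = 6.97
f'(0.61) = -8.10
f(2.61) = 2.09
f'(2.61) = 7.22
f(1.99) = 0.00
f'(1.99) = -0.10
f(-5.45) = -135.98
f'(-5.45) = 92.01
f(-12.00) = -1764.00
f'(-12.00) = 448.00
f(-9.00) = -726.00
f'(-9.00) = 253.00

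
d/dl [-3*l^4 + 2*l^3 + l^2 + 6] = 2*l*(-6*l^2 + 3*l + 1)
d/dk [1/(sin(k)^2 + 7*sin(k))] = -(2*sin(k) + 7)*cos(k)/((sin(k) + 7)^2*sin(k)^2)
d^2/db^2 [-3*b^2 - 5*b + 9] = -6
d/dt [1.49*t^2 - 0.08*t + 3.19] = 2.98*t - 0.08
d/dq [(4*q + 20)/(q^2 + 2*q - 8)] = 4*(q^2 + 2*q - 2*(q + 1)*(q + 5) - 8)/(q^2 + 2*q - 8)^2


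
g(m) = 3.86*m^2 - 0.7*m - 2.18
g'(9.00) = 68.78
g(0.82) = -0.16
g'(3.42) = 25.70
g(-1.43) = 6.71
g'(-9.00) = -70.18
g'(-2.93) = -23.32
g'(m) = 7.72*m - 0.7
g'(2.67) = 19.91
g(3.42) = 40.57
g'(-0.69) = -6.03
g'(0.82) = 5.63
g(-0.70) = 0.20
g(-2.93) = 33.01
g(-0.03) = -2.16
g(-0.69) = 0.14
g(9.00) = 304.18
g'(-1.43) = -11.74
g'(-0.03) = -0.93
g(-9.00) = 316.78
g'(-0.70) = -6.10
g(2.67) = 23.47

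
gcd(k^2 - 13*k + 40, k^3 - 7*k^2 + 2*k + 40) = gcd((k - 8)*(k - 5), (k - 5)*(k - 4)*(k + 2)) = k - 5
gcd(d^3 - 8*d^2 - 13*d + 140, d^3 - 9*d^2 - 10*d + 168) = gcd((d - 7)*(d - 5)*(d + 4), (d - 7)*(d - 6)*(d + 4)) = d^2 - 3*d - 28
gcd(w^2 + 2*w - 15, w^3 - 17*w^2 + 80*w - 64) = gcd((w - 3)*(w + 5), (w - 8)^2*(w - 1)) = 1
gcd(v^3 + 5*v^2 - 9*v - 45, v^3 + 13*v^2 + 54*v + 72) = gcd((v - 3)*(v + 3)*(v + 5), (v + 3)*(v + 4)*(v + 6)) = v + 3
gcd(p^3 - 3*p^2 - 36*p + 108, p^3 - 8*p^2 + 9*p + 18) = p^2 - 9*p + 18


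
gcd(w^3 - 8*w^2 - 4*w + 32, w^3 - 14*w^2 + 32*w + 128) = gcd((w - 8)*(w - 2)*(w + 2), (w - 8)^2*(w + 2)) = w^2 - 6*w - 16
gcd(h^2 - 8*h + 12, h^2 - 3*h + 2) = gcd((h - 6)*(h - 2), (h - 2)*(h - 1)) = h - 2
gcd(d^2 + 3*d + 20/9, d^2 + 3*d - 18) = 1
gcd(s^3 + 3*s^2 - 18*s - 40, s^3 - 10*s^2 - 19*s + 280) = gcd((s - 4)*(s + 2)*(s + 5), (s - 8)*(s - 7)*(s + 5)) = s + 5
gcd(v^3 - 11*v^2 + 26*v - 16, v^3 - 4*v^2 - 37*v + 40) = v^2 - 9*v + 8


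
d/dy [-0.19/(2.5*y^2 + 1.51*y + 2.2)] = (0.95*y + 0.2869)/(2.5*y^2 + 1.51*y + 2.2)^2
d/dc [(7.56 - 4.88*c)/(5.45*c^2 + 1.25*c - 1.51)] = (26.596*c^2 - 82.404*c - 2.0812)/(29.7025*c^4 + 13.625*c^3 - 14.8965*c^2 - 3.775*c + 2.2801)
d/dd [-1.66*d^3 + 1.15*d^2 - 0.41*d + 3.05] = -4.98*d^2 + 2.3*d - 0.41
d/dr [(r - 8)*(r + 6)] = 2*r - 2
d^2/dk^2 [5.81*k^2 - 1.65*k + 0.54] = 11.6200000000000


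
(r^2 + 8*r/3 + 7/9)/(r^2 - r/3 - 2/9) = (3*r + 7)/(3*r - 2)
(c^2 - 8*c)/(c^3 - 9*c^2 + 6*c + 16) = c/(c^2 - c - 2)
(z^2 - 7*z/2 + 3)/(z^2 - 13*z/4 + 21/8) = 4*(z - 2)/(4*z - 7)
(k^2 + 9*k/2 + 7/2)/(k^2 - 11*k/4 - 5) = 2*(2*k^2 + 9*k + 7)/(4*k^2 - 11*k - 20)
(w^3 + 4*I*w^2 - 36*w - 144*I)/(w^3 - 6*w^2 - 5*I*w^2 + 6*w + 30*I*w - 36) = (w^2 + w*(6 + 4*I) + 24*I)/(w^2 - 5*I*w + 6)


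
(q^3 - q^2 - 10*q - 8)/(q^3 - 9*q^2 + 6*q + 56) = (q + 1)/(q - 7)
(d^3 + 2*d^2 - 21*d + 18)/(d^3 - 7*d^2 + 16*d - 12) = (d^2 + 5*d - 6)/(d^2 - 4*d + 4)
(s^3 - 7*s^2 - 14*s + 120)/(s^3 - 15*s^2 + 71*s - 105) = (s^2 - 2*s - 24)/(s^2 - 10*s + 21)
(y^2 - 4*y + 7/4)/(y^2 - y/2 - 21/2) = (y - 1/2)/(y + 3)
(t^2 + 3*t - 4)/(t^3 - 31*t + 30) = (t + 4)/(t^2 + t - 30)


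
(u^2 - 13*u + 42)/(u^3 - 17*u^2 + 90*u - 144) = (u - 7)/(u^2 - 11*u + 24)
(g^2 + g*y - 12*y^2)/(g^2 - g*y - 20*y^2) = (-g + 3*y)/(-g + 5*y)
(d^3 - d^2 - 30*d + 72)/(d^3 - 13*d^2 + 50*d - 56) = (d^2 + 3*d - 18)/(d^2 - 9*d + 14)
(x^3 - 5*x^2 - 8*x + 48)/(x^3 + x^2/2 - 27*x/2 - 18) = 2*(x - 4)/(2*x + 3)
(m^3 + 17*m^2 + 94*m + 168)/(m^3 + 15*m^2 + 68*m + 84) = (m + 4)/(m + 2)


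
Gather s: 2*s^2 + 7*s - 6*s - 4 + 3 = 2*s^2 + s - 1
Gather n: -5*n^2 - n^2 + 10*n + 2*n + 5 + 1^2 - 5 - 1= -6*n^2 + 12*n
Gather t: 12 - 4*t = 12 - 4*t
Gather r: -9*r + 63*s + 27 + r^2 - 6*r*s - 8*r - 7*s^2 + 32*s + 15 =r^2 + r*(-6*s - 17) - 7*s^2 + 95*s + 42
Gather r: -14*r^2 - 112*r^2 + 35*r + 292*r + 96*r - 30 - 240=-126*r^2 + 423*r - 270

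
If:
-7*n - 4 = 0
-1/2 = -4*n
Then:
No Solution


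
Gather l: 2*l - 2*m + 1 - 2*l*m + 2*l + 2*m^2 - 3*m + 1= l*(4 - 2*m) + 2*m^2 - 5*m + 2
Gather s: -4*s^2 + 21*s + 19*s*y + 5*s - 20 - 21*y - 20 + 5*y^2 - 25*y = -4*s^2 + s*(19*y + 26) + 5*y^2 - 46*y - 40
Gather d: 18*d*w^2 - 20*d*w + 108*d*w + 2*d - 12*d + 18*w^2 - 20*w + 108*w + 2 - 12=d*(18*w^2 + 88*w - 10) + 18*w^2 + 88*w - 10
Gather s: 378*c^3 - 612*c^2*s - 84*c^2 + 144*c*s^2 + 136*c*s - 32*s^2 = 378*c^3 - 84*c^2 + s^2*(144*c - 32) + s*(-612*c^2 + 136*c)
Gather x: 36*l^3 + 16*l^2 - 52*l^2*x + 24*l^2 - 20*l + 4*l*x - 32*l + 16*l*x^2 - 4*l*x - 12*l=36*l^3 - 52*l^2*x + 40*l^2 + 16*l*x^2 - 64*l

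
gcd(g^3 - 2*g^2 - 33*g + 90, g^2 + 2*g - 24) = g + 6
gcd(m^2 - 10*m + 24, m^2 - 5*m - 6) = m - 6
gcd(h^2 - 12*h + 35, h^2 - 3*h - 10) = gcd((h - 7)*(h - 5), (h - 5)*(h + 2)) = h - 5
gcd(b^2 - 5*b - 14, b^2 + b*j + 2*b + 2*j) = b + 2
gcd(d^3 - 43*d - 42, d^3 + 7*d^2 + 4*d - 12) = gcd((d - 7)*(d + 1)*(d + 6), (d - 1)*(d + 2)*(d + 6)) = d + 6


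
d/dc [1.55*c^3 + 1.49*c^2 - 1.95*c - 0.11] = 4.65*c^2 + 2.98*c - 1.95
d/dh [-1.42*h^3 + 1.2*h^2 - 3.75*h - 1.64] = -4.26*h^2 + 2.4*h - 3.75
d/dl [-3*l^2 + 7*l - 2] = 7 - 6*l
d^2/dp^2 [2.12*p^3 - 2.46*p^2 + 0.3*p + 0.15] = 12.72*p - 4.92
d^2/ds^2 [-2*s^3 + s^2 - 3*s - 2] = 2 - 12*s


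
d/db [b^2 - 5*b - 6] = 2*b - 5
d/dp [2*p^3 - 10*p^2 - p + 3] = 6*p^2 - 20*p - 1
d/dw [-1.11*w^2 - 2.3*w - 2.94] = -2.22*w - 2.3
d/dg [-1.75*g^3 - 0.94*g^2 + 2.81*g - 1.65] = -5.25*g^2 - 1.88*g + 2.81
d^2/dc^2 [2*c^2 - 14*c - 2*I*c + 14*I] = 4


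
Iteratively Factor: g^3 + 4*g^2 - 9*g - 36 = (g - 3)*(g^2 + 7*g + 12) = (g - 3)*(g + 4)*(g + 3)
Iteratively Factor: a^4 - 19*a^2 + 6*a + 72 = (a - 3)*(a^3 + 3*a^2 - 10*a - 24) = (a - 3)^2*(a^2 + 6*a + 8) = (a - 3)^2*(a + 4)*(a + 2)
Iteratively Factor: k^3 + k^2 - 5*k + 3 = (k - 1)*(k^2 + 2*k - 3) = (k - 1)^2*(k + 3)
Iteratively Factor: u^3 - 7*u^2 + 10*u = (u - 5)*(u^2 - 2*u) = u*(u - 5)*(u - 2)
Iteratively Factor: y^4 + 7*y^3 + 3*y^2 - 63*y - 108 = (y + 3)*(y^3 + 4*y^2 - 9*y - 36) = (y + 3)*(y + 4)*(y^2 - 9) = (y + 3)^2*(y + 4)*(y - 3)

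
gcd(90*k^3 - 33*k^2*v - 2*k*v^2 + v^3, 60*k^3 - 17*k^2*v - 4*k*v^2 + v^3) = 15*k^2 - 8*k*v + v^2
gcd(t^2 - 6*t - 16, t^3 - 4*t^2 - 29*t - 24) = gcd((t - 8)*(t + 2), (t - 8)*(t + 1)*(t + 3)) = t - 8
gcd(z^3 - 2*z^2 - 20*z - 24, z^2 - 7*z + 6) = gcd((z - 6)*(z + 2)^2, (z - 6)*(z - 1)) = z - 6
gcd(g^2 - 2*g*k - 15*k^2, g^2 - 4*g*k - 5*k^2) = g - 5*k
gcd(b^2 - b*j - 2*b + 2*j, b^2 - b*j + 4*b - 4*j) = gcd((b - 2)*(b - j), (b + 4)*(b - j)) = b - j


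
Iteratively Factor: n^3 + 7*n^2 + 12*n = (n + 3)*(n^2 + 4*n) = (n + 3)*(n + 4)*(n)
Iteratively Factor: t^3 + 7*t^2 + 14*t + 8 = (t + 1)*(t^2 + 6*t + 8) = (t + 1)*(t + 4)*(t + 2)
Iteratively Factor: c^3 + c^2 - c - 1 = (c - 1)*(c^2 + 2*c + 1) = (c - 1)*(c + 1)*(c + 1)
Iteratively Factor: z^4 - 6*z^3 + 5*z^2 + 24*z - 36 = (z - 3)*(z^3 - 3*z^2 - 4*z + 12) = (z - 3)*(z - 2)*(z^2 - z - 6) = (z - 3)*(z - 2)*(z + 2)*(z - 3)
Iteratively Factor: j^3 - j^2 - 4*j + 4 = (j - 2)*(j^2 + j - 2) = (j - 2)*(j - 1)*(j + 2)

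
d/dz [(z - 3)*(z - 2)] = 2*z - 5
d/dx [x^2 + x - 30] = 2*x + 1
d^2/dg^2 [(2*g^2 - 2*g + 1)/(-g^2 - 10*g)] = 2*(22*g^3 - 3*g^2 - 30*g - 100)/(g^3*(g^3 + 30*g^2 + 300*g + 1000))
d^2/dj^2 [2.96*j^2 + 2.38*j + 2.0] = 5.92000000000000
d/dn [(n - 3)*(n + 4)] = 2*n + 1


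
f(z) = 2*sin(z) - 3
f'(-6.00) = 1.92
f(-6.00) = -2.44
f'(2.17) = -1.13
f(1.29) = -1.08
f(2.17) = -1.35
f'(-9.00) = -1.82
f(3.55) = -3.79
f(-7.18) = -4.56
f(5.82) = -3.89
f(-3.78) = -1.81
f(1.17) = -1.16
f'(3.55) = -1.84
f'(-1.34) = 0.46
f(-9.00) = -3.82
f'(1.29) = 0.55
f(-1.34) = -4.95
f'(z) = 2*cos(z)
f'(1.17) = 0.78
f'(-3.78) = -1.61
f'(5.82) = 1.79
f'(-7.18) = 1.25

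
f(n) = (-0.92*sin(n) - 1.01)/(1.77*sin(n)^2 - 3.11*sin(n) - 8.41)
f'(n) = (-3.54*sin(n)*cos(n) + 3.11*cos(n))*(-0.92*sin(n) - 1.01)/(1.77*sin(n)^2 - 3.11*sin(n) - 8.41)^2 - 0.92*cos(n)/(1.77*sin(n)^2 - 3.11*sin(n) - 8.41)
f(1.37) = 0.20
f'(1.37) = 0.02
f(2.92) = 0.13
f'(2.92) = -0.07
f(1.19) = 0.19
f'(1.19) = 0.04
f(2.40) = 0.17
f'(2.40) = -0.06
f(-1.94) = 0.04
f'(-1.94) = -0.06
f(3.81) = 0.08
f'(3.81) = -0.07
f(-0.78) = 0.07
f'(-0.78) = 0.07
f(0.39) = 0.15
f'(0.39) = 0.07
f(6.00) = 0.10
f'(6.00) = 0.07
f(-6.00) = 0.14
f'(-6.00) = 0.07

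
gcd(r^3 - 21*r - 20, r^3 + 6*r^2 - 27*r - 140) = r^2 - r - 20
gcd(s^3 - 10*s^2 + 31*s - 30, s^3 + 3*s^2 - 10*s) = s - 2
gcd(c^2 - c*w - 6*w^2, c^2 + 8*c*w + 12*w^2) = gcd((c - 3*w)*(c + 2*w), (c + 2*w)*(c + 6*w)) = c + 2*w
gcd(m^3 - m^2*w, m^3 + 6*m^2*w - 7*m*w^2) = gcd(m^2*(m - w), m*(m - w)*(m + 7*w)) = -m^2 + m*w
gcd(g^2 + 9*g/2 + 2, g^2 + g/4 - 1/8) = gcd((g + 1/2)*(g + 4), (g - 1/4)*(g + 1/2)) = g + 1/2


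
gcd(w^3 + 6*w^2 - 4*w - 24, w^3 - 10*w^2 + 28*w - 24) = w - 2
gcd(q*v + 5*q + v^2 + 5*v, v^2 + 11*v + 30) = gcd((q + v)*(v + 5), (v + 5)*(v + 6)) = v + 5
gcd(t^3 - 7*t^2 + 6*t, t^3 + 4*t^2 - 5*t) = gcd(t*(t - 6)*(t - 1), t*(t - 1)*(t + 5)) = t^2 - t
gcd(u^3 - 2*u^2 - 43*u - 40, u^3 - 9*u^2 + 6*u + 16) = u^2 - 7*u - 8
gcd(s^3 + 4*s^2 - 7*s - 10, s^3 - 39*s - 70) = s + 5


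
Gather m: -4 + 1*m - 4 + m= 2*m - 8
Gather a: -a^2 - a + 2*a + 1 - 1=-a^2 + a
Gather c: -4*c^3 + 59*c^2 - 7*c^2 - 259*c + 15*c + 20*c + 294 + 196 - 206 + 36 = -4*c^3 + 52*c^2 - 224*c + 320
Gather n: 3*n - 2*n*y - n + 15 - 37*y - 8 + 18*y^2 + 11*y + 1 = n*(2 - 2*y) + 18*y^2 - 26*y + 8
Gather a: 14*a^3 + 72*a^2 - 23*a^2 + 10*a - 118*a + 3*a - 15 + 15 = 14*a^3 + 49*a^2 - 105*a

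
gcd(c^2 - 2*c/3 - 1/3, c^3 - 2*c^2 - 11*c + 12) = c - 1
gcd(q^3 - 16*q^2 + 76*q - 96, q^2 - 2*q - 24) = q - 6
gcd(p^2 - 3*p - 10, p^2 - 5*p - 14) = p + 2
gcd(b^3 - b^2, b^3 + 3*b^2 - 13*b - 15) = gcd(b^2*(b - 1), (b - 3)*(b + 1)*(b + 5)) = 1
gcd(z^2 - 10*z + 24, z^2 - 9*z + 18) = z - 6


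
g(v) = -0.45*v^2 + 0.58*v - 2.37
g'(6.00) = -4.82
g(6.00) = -15.09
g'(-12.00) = 11.38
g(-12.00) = -74.13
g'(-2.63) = 2.95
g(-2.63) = -7.01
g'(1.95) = -1.18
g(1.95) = -2.95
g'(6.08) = -4.89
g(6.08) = -15.48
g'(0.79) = -0.13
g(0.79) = -2.19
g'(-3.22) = 3.48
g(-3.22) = -8.90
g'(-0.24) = 0.80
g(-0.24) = -2.54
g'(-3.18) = 3.44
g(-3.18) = -8.76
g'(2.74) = -1.89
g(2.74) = -4.16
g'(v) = 0.58 - 0.9*v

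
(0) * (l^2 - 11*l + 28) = 0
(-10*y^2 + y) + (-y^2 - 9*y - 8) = -11*y^2 - 8*y - 8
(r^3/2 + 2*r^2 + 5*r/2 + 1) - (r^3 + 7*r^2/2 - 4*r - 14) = -r^3/2 - 3*r^2/2 + 13*r/2 + 15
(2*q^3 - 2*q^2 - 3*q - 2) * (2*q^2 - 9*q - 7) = 4*q^5 - 22*q^4 - 2*q^3 + 37*q^2 + 39*q + 14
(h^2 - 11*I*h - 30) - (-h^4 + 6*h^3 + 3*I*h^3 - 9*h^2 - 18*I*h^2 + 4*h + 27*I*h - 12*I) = h^4 - 6*h^3 - 3*I*h^3 + 10*h^2 + 18*I*h^2 - 4*h - 38*I*h - 30 + 12*I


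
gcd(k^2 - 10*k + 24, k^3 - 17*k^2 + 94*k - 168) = k^2 - 10*k + 24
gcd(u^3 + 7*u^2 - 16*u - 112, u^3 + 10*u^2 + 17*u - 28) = u^2 + 11*u + 28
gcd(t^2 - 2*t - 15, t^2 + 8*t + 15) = t + 3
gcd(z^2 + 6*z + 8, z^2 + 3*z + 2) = z + 2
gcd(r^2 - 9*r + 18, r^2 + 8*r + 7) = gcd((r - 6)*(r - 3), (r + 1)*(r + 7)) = 1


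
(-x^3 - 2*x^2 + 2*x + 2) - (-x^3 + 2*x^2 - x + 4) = -4*x^2 + 3*x - 2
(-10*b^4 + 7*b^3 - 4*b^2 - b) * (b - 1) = -10*b^5 + 17*b^4 - 11*b^3 + 3*b^2 + b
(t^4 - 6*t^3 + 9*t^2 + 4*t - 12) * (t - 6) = t^5 - 12*t^4 + 45*t^3 - 50*t^2 - 36*t + 72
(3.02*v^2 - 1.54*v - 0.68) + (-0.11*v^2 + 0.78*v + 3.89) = 2.91*v^2 - 0.76*v + 3.21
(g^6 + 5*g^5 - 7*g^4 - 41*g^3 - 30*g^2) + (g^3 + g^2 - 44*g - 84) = g^6 + 5*g^5 - 7*g^4 - 40*g^3 - 29*g^2 - 44*g - 84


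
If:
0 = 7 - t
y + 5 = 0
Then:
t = 7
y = -5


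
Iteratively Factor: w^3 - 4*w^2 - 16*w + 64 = (w + 4)*(w^2 - 8*w + 16) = (w - 4)*(w + 4)*(w - 4)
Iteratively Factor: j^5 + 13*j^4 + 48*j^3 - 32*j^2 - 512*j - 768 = (j + 4)*(j^4 + 9*j^3 + 12*j^2 - 80*j - 192) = (j + 4)^2*(j^3 + 5*j^2 - 8*j - 48) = (j + 4)^3*(j^2 + j - 12) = (j + 4)^4*(j - 3)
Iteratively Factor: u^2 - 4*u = (u - 4)*(u)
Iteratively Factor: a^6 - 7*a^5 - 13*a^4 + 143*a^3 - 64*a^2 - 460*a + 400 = (a + 4)*(a^5 - 11*a^4 + 31*a^3 + 19*a^2 - 140*a + 100) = (a + 2)*(a + 4)*(a^4 - 13*a^3 + 57*a^2 - 95*a + 50) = (a - 2)*(a + 2)*(a + 4)*(a^3 - 11*a^2 + 35*a - 25) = (a - 2)*(a - 1)*(a + 2)*(a + 4)*(a^2 - 10*a + 25) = (a - 5)*(a - 2)*(a - 1)*(a + 2)*(a + 4)*(a - 5)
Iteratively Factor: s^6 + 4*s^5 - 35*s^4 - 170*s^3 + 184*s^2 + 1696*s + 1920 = (s - 5)*(s^5 + 9*s^4 + 10*s^3 - 120*s^2 - 416*s - 384) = (s - 5)*(s + 3)*(s^4 + 6*s^3 - 8*s^2 - 96*s - 128) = (s - 5)*(s + 3)*(s + 4)*(s^3 + 2*s^2 - 16*s - 32) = (s - 5)*(s + 3)*(s + 4)^2*(s^2 - 2*s - 8) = (s - 5)*(s - 4)*(s + 3)*(s + 4)^2*(s + 2)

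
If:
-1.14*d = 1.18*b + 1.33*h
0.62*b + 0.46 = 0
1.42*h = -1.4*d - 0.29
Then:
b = -0.74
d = -6.70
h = 6.40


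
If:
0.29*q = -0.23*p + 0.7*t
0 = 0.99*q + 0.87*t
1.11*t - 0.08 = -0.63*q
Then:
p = 0.60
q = -0.13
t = 0.14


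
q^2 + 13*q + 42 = (q + 6)*(q + 7)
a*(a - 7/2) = a^2 - 7*a/2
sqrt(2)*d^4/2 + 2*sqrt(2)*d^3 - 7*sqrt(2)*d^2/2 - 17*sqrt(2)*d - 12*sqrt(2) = (d/2 + 1)*(d - 3)*(d + 4)*(sqrt(2)*d + sqrt(2))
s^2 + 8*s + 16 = (s + 4)^2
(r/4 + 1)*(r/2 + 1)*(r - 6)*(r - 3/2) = r^4/8 - 3*r^3/16 - 7*r^2/2 - 3*r/4 + 9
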